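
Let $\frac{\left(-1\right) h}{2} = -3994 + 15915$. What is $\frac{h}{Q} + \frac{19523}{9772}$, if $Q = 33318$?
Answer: $\frac{29820235}{23255964} \approx 1.2823$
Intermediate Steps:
$h = -23842$ ($h = - 2 \left(-3994 + 15915\right) = \left(-2\right) 11921 = -23842$)
$\frac{h}{Q} + \frac{19523}{9772} = - \frac{23842}{33318} + \frac{19523}{9772} = \left(-23842\right) \frac{1}{33318} + 19523 \cdot \frac{1}{9772} = - \frac{11921}{16659} + \frac{2789}{1396} = \frac{29820235}{23255964}$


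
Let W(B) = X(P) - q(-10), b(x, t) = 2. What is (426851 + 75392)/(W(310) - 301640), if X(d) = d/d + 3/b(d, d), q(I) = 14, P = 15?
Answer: -1004486/603303 ≈ -1.6650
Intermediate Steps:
X(d) = 5/2 (X(d) = d/d + 3/2 = 1 + 3*(1/2) = 1 + 3/2 = 5/2)
W(B) = -23/2 (W(B) = 5/2 - 1*14 = 5/2 - 14 = -23/2)
(426851 + 75392)/(W(310) - 301640) = (426851 + 75392)/(-23/2 - 301640) = 502243/(-603303/2) = 502243*(-2/603303) = -1004486/603303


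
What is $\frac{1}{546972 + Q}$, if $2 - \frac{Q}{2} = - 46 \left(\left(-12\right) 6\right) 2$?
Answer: $\frac{1}{533728} \approx 1.8736 \cdot 10^{-6}$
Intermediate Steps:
$Q = -13244$ ($Q = 4 - 2 - 46 \left(\left(-12\right) 6\right) 2 = 4 - 2 \left(-46\right) \left(-72\right) 2 = 4 - 2 \cdot 3312 \cdot 2 = 4 - 13248 = -13244$)
$\frac{1}{546972 + Q} = \frac{1}{546972 - 13244} = \frac{1}{533728}$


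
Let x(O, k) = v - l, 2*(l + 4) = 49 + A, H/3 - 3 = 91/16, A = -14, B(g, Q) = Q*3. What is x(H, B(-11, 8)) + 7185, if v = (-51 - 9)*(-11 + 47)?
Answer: 10023/2 ≈ 5011.5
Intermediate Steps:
B(g, Q) = 3*Q
v = -2160 (v = -60*36 = -2160)
H = 417/16 (H = 9 + 3*(91/16) = 9 + 273/16 = 417/16 ≈ 26.063)
l = 27/2 (l = -4 + (49 - 14)/2 = -4 + (½)*35 = -4 + 35/2 = 27/2 ≈ 13.500)
x(O, k) = -4347/2 (x(O, k) = -2160 - 1*27/2 = -2160 - 27/2 = -4347/2)
x(H, B(-11, 8)) + 7185 = -4347/2 + 7185 = 10023/2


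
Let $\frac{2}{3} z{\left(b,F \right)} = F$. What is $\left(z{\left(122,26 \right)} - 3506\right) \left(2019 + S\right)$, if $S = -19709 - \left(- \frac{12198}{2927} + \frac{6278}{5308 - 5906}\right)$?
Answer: $\frac{53630937417105}{875173} \approx 6.128 \cdot 10^{7}$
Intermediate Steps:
$z{\left(b,F \right)} = \frac{3 F}{2}$
$S = - \frac{17235949602}{875173}$ ($S = -19709 - \left(- \frac{12198}{2927} + \frac{6278}{-598}\right) = -19709 + \left(\left(-6278\right) \left(- \frac{1}{598}\right) + \frac{12198}{2927}\right) = -19709 + \left(\frac{3139}{299} + \frac{12198}{2927}\right) = -19709 + \frac{12835055}{875173} = - \frac{17235949602}{875173} \approx -19694.0$)
$\left(z{\left(122,26 \right)} - 3506\right) \left(2019 + S\right) = \left(\frac{3}{2} \cdot 26 - 3506\right) \left(2019 - \frac{17235949602}{875173}\right) = \left(39 - 3506\right) \left(- \frac{15468975315}{875173}\right) = \left(-3467\right) \left(- \frac{15468975315}{875173}\right) = \frac{53630937417105}{875173}$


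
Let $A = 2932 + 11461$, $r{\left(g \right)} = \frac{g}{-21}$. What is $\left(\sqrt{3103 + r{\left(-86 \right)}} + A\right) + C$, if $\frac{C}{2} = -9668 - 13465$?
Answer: $-31873 + \frac{\sqrt{1370229}}{21} \approx -31817.0$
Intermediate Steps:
$r{\left(g \right)} = - \frac{g}{21}$ ($r{\left(g \right)} = g \left(- \frac{1}{21}\right) = - \frac{g}{21}$)
$C = -46266$ ($C = 2 \left(-9668 - 13465\right) = 2 \left(-23133\right) = -46266$)
$A = 14393$
$\left(\sqrt{3103 + r{\left(-86 \right)}} + A\right) + C = \left(\sqrt{3103 - - \frac{86}{21}} + 14393\right) - 46266 = \left(\sqrt{3103 + \frac{86}{21}} + 14393\right) - 46266 = \left(\sqrt{\frac{65249}{21}} + 14393\right) - 46266 = \left(\frac{\sqrt{1370229}}{21} + 14393\right) - 46266 = \left(14393 + \frac{\sqrt{1370229}}{21}\right) - 46266 = -31873 + \frac{\sqrt{1370229}}{21}$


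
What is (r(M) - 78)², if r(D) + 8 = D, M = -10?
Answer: 9216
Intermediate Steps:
r(D) = -8 + D
(r(M) - 78)² = ((-8 - 10) - 78)² = (-18 - 78)² = (-96)² = 9216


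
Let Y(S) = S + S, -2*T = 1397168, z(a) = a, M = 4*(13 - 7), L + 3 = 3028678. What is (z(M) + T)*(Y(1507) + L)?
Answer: -2117816667840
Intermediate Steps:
L = 3028675 (L = -3 + 3028678 = 3028675)
M = 24 (M = 4*6 = 24)
T = -698584 (T = -1/2*1397168 = -698584)
Y(S) = 2*S
(z(M) + T)*(Y(1507) + L) = (24 - 698584)*(2*1507 + 3028675) = -698560*(3014 + 3028675) = -698560*3031689 = -2117816667840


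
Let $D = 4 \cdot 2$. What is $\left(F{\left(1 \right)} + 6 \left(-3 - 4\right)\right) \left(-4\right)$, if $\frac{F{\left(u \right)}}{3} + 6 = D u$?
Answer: $144$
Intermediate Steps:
$D = 8$
$F{\left(u \right)} = -18 + 24 u$ ($F{\left(u \right)} = -18 + 3 \cdot 8 u = -18 + 24 u$)
$\left(F{\left(1 \right)} + 6 \left(-3 - 4\right)\right) \left(-4\right) = \left(\left(-18 + 24 \cdot 1\right) + 6 \left(-3 - 4\right)\right) \left(-4\right) = \left(\left(-18 + 24\right) + 6 \left(-7\right)\right) \left(-4\right) = \left(6 - 42\right) \left(-4\right) = \left(-36\right) \left(-4\right) = 144$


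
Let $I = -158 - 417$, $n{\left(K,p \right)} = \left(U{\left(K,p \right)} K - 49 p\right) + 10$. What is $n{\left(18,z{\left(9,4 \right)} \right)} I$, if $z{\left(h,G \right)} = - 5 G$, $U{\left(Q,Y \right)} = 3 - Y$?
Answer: $-807300$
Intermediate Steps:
$n{\left(K,p \right)} = 10 - 49 p + K \left(3 - p\right)$ ($n{\left(K,p \right)} = \left(\left(3 - p\right) K - 49 p\right) + 10 = \left(K \left(3 - p\right) - 49 p\right) + 10 = \left(- 49 p + K \left(3 - p\right)\right) + 10 = 10 - 49 p + K \left(3 - p\right)$)
$I = -575$ ($I = -158 - 417 = -575$)
$n{\left(18,z{\left(9,4 \right)} \right)} I = \left(10 - 49 \left(\left(-5\right) 4\right) - 18 \left(-3 - 20\right)\right) \left(-575\right) = \left(10 - -980 - 18 \left(-3 - 20\right)\right) \left(-575\right) = \left(10 + 980 - 18 \left(-23\right)\right) \left(-575\right) = \left(10 + 980 + 414\right) \left(-575\right) = 1404 \left(-575\right) = -807300$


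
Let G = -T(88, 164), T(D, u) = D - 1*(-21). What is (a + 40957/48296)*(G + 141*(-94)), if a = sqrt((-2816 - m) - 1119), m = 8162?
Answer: -547308391/48296 - 13363*I*sqrt(12097) ≈ -11332.0 - 1.4697e+6*I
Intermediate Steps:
T(D, u) = 21 + D (T(D, u) = D + 21 = 21 + D)
a = I*sqrt(12097) (a = sqrt((-2816 - 1*8162) - 1119) = sqrt((-2816 - 8162) - 1119) = sqrt(-10978 - 1119) = sqrt(-12097) = I*sqrt(12097) ≈ 109.99*I)
G = -109 (G = -(21 + 88) = -1*109 = -109)
(a + 40957/48296)*(G + 141*(-94)) = (I*sqrt(12097) + 40957/48296)*(-109 + 141*(-94)) = (I*sqrt(12097) + 40957*(1/48296))*(-109 - 13254) = (I*sqrt(12097) + 40957/48296)*(-13363) = (40957/48296 + I*sqrt(12097))*(-13363) = -547308391/48296 - 13363*I*sqrt(12097)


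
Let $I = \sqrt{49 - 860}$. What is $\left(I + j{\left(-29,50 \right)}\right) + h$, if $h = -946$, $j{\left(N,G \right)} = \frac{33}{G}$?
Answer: $- \frac{47267}{50} + i \sqrt{811} \approx -945.34 + 28.478 i$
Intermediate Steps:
$I = i \sqrt{811}$ ($I = \sqrt{-811} = i \sqrt{811} \approx 28.478 i$)
$\left(I + j{\left(-29,50 \right)}\right) + h = \left(i \sqrt{811} + \frac{33}{50}\right) - 946 = \left(\frac{33}{50} + i \sqrt{811}\right) - 946 = - \frac{47267}{50} + i \sqrt{811}$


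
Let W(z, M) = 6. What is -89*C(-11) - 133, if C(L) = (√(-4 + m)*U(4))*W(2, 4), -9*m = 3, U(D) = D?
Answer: -133 - 712*I*√39 ≈ -133.0 - 4446.4*I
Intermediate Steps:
m = -⅓ (m = -⅑*3 = -⅓ ≈ -0.33333)
C(L) = 8*I*√39 (C(L) = (√(-4 - ⅓)*4)*6 = (√(-13/3)*4)*6 = ((I*√39/3)*4)*6 = (4*I*√39/3)*6 = 8*I*√39)
-89*C(-11) - 133 = -712*I*√39 - 133 = -133 - 712*I*√39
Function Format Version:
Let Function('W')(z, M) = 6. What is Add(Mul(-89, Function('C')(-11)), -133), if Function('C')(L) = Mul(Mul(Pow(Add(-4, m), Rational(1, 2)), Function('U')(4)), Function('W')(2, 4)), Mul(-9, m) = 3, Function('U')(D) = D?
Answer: Add(-133, Mul(-712, I, Pow(39, Rational(1, 2)))) ≈ Add(-133.00, Mul(-4446.4, I))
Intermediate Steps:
m = Rational(-1, 3) (m = Mul(Rational(-1, 9), 3) = Rational(-1, 3) ≈ -0.33333)
Function('C')(L) = Mul(8, I, Pow(39, Rational(1, 2))) (Function('C')(L) = Mul(Mul(Pow(Add(-4, Rational(-1, 3)), Rational(1, 2)), 4), 6) = Mul(Mul(Pow(Rational(-13, 3), Rational(1, 2)), 4), 6) = Mul(Mul(Mul(Rational(1, 3), I, Pow(39, Rational(1, 2))), 4), 6) = Mul(Mul(Rational(4, 3), I, Pow(39, Rational(1, 2))), 6) = Mul(8, I, Pow(39, Rational(1, 2))))
Add(Mul(-89, Function('C')(-11)), -133) = Add(Mul(-89, Mul(8, I, Pow(39, Rational(1, 2)))), -133) = Add(Mul(-712, I, Pow(39, Rational(1, 2))), -133) = Add(-133, Mul(-712, I, Pow(39, Rational(1, 2))))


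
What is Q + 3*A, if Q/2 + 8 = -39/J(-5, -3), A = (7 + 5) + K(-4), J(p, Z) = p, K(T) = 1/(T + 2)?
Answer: 341/10 ≈ 34.100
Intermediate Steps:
K(T) = 1/(2 + T)
A = 23/2 (A = (7 + 5) + 1/(2 - 4) = 12 + 1/(-2) = 12 - ½ = 23/2 ≈ 11.500)
Q = -⅖ (Q = -16 + 2*(-39/(-5)) = -16 + 2*(-39*(-⅕)) = -16 + 2*(39/5) = -16 + 78/5 = -⅖ ≈ -0.40000)
Q + 3*A = -⅖ + 3*(23/2) = -⅖ + 69/2 = 341/10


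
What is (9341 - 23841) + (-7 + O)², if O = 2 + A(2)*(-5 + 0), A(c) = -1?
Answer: -14500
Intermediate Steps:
O = 7 (O = 2 - (-5 + 0) = 2 - 1*(-5) = 2 + 5 = 7)
(9341 - 23841) + (-7 + O)² = (9341 - 23841) + (-7 + 7)² = -14500 + 0² = -14500 + 0 = -14500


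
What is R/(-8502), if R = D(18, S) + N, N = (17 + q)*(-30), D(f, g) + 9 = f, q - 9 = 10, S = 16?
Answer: 357/2834 ≈ 0.12597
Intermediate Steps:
q = 19 (q = 9 + 10 = 19)
D(f, g) = -9 + f
N = -1080 (N = (17 + 19)*(-30) = 36*(-30) = -1080)
R = -1071 (R = (-9 + 18) - 1080 = 9 - 1080 = -1071)
R/(-8502) = -1071/(-8502) = -1071*(-1/8502) = 357/2834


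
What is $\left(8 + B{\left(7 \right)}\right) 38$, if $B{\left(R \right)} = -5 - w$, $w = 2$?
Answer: $38$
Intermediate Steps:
$B{\left(R \right)} = -7$ ($B{\left(R \right)} = -5 - 2 = -7$)
$\left(8 + B{\left(7 \right)}\right) 38 = \left(8 - 7\right) 38 = 1 \cdot 38 = 38$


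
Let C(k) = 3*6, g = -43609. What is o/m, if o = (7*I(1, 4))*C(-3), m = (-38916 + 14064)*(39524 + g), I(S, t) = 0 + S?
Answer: 21/16920070 ≈ 1.2411e-6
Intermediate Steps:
C(k) = 18
I(S, t) = S
m = 101520420 (m = (-38916 + 14064)*(39524 - 43609) = -24852*(-4085) = 101520420)
o = 126 (o = (7*1)*18 = 7*18 = 126)
o/m = 126/101520420 = 126*(1/101520420) = 21/16920070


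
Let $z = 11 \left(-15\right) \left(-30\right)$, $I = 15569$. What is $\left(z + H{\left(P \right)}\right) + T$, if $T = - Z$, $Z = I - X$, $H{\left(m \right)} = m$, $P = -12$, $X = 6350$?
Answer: $-4281$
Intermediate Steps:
$z = 4950$ ($z = \left(-165\right) \left(-30\right) = 4950$)
$Z = 9219$ ($Z = 15569 - 6350 = 9219$)
$T = -9219$ ($T = \left(-1\right) 9219 = -9219$)
$\left(z + H{\left(P \right)}\right) + T = \left(4950 - 12\right) - 9219 = 4938 - 9219 = -4281$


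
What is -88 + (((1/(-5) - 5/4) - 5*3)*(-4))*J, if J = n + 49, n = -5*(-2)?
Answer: 18971/5 ≈ 3794.2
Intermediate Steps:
n = 10
J = 59 (J = 10 + 49 = 59)
-88 + (((1/(-5) - 5/4) - 5*3)*(-4))*J = -88 + (((1/(-5) - 5/4) - 5*3)*(-4))*59 = -88 + (((1*(-⅕) - 5*¼) - 15)*(-4))*59 = -88 + (((-⅕ - 5/4) - 15)*(-4))*59 = -88 + ((-29/20 - 15)*(-4))*59 = -88 - 329/20*(-4)*59 = -88 + (329/5)*59 = -88 + 19411/5 = 18971/5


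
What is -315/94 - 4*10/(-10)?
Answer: 61/94 ≈ 0.64894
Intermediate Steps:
-315/94 - 4*10/(-10) = -315*1/94 - 40*(-⅒) = -315/94 + 4 = 61/94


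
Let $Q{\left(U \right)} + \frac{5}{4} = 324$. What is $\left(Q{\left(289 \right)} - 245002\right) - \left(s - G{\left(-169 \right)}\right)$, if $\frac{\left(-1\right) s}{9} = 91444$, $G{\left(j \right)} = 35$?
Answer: $\frac{2313407}{4} \approx 5.7835 \cdot 10^{5}$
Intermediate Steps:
$Q{\left(U \right)} = \frac{1291}{4}$ ($Q{\left(U \right)} = - \frac{5}{4} + 324 = \frac{1291}{4}$)
$s = -822996$ ($s = \left(-9\right) 91444 = -822996$)
$\left(Q{\left(289 \right)} - 245002\right) - \left(s - G{\left(-169 \right)}\right) = \left(\frac{1291}{4} - 245002\right) + \left(35 - -822996\right) = - \frac{978717}{4} + \left(35 + 822996\right) = - \frac{978717}{4} + 823031 = \frac{2313407}{4}$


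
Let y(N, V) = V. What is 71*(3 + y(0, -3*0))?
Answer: 213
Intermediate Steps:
71*(3 + y(0, -3*0)) = 71*(3 - 3*0) = 71*(3 + 0) = 71*3 = 213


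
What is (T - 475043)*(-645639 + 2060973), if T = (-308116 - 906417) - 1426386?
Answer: -4410126961308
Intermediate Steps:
T = -2640919 (T = -1214533 - 1426386 = -2640919)
(T - 475043)*(-645639 + 2060973) = (-2640919 - 475043)*(-645639 + 2060973) = -3115962*1415334 = -4410126961308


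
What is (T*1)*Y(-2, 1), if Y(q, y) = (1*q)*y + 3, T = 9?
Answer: 9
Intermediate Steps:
Y(q, y) = 3 + q*y (Y(q, y) = q*y + 3 = 3 + q*y)
(T*1)*Y(-2, 1) = (9*1)*(3 - 2*1) = 9*(3 - 2) = 9*1 = 9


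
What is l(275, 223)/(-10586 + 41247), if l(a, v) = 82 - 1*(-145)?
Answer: 227/30661 ≈ 0.0074035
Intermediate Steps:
l(a, v) = 227 (l(a, v) = 82 + 145 = 227)
l(275, 223)/(-10586 + 41247) = 227/(-10586 + 41247) = 227/30661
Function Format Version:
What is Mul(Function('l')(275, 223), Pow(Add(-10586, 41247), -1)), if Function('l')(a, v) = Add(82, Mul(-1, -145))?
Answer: Rational(227, 30661) ≈ 0.0074035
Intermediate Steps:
Function('l')(a, v) = 227 (Function('l')(a, v) = Add(82, 145) = 227)
Mul(Function('l')(275, 223), Pow(Add(-10586, 41247), -1)) = Mul(227, Pow(Add(-10586, 41247), -1)) = Mul(227, Pow(30661, -1)) = Mul(227, Rational(1, 30661)) = Rational(227, 30661)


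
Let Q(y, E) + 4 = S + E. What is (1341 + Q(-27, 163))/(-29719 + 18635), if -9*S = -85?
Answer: -13585/99756 ≈ -0.13618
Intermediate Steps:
S = 85/9 (S = -1/9*(-85) = 85/9 ≈ 9.4444)
Q(y, E) = 49/9 + E (Q(y, E) = -4 + (85/9 + E) = 49/9 + E)
(1341 + Q(-27, 163))/(-29719 + 18635) = (1341 + (49/9 + 163))/(-29719 + 18635) = (1341 + 1516/9)/(-11084) = (13585/9)*(-1/11084) = -13585/99756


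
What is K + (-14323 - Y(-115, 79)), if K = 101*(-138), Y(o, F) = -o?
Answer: -28376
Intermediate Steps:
K = -13938
K + (-14323 - Y(-115, 79)) = -13938 + (-14323 - (-1)*(-115)) = -13938 + (-14323 - 1*115) = -13938 + (-14323 - 115) = -13938 - 14438 = -28376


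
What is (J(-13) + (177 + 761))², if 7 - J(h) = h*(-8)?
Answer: 707281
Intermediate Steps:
J(h) = 7 + 8*h (J(h) = 7 - h*(-8) = 7 - (-8)*h = 7 + 8*h)
(J(-13) + (177 + 761))² = ((7 + 8*(-13)) + (177 + 761))² = ((7 - 104) + 938)² = (-97 + 938)² = 841² = 707281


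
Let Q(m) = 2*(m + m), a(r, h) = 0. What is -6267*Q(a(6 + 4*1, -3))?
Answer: 0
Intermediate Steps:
Q(m) = 4*m (Q(m) = 2*(2*m) = 4*m)
-6267*Q(a(6 + 4*1, -3)) = -25068*0 = -6267*0 = 0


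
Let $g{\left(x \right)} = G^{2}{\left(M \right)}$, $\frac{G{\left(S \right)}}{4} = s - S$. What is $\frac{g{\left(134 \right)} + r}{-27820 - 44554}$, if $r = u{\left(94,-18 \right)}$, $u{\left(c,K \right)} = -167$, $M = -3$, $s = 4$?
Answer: $- \frac{617}{72374} \approx -0.0085252$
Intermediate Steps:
$G{\left(S \right)} = 16 - 4 S$ ($G{\left(S \right)} = 4 \left(4 - S\right) = 16 - 4 S$)
$r = -167$
$g{\left(x \right)} = 784$ ($g{\left(x \right)} = \left(16 - -12\right)^{2} = \left(16 + 12\right)^{2} = 28^{2} = 784$)
$\frac{g{\left(134 \right)} + r}{-27820 - 44554} = \frac{784 - 167}{-27820 - 44554} = \frac{617}{-72374} = 617 \left(- \frac{1}{72374}\right) = - \frac{617}{72374}$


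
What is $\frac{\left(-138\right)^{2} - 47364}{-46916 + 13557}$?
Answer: $\frac{28320}{33359} \approx 0.84895$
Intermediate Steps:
$\frac{\left(-138\right)^{2} - 47364}{-46916 + 13557} = \frac{19044 - 47364}{-33359} = \left(-28320\right) \left(- \frac{1}{33359}\right) = \frac{28320}{33359}$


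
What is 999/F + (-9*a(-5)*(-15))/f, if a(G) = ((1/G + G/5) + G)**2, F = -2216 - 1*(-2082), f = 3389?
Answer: -13451157/2270630 ≈ -5.9240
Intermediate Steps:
F = -134 (F = -2216 + 2082 = -134)
a(G) = (1/G + 6*G/5)**2 (a(G) = ((1/G + G*(1/5)) + G)**2 = ((1/G + G/5) + G)**2 = (1/G + 6*G/5)**2)
999/F + (-9*a(-5)*(-15))/f = 999/(-134) + (-9*(5 + 6*(-5)**2)**2/(25*(-5)**2)*(-15))/3389 = 999*(-1/134) + (-9*(5 + 6*25)**2/(25*25)*(-15))*(1/3389) = -999/134 + (-9*(5 + 150)**2/(25*25)*(-15))*(1/3389) = -999/134 + (-9*155**2/(25*25)*(-15))*(1/3389) = -999/134 + (-9*24025/(25*25)*(-15))*(1/3389) = -999/134 + (-9*961/25*(-15))*(1/3389) = -999/134 - 8649/25*(-15)*(1/3389) = -999/134 + (25947/5)*(1/3389) = -999/134 + 25947/16945 = -13451157/2270630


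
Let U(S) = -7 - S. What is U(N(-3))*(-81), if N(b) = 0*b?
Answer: 567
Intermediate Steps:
N(b) = 0
U(N(-3))*(-81) = (-7 - 1*0)*(-81) = (-7 + 0)*(-81) = -7*(-81) = 567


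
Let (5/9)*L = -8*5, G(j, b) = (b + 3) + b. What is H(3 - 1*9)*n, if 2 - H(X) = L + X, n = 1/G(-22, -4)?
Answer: -16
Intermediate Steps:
G(j, b) = 3 + 2*b (G(j, b) = (3 + b) + b = 3 + 2*b)
L = -72 (L = 9*(-8*5)/5 = (9/5)*(-40) = -72)
n = -⅕ (n = 1/(3 + 2*(-4)) = 1/(3 - 8) = 1/(-5) = -⅕ ≈ -0.20000)
H(X) = 74 - X (H(X) = 2 - (-72 + X) = 2 + (72 - X) = 74 - X)
H(3 - 1*9)*n = (74 - (3 - 1*9))*(-⅕) = (74 - (3 - 9))*(-⅕) = (74 - 1*(-6))*(-⅕) = (74 + 6)*(-⅕) = 80*(-⅕) = -16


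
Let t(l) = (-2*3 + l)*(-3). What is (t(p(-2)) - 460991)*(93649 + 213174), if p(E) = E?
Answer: -141435277841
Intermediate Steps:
t(l) = 18 - 3*l (t(l) = (-6 + l)*(-3) = 18 - 3*l)
(t(p(-2)) - 460991)*(93649 + 213174) = ((18 - 3*(-2)) - 460991)*(93649 + 213174) = ((18 + 6) - 460991)*306823 = (24 - 460991)*306823 = -460967*306823 = -141435277841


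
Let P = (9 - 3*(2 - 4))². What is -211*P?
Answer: -47475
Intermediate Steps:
P = 225 (P = (9 - 3*(-2))² = (9 + 6)² = 15² = 225)
-211*P = -211*225 = -47475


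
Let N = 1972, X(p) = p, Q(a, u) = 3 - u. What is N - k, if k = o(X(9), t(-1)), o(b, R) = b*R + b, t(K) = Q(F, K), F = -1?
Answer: 1927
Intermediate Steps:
t(K) = 3 - K
o(b, R) = b + R*b (o(b, R) = R*b + b = b + R*b)
k = 45 (k = 9*(1 + (3 - 1*(-1))) = 9*(1 + (3 + 1)) = 9*(1 + 4) = 9*5 = 45)
N - k = 1972 - 1*45 = 1972 - 45 = 1927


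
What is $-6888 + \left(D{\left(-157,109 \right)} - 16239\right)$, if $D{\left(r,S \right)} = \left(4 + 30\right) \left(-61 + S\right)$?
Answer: $-21495$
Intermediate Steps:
$D{\left(r,S \right)} = -2074 + 34 S$ ($D{\left(r,S \right)} = 34 \left(-61 + S\right) = -2074 + 34 S$)
$-6888 + \left(D{\left(-157,109 \right)} - 16239\right) = -6888 + \left(\left(-2074 + 34 \cdot 109\right) - 16239\right) = -6888 + \left(\left(-2074 + 3706\right) - 16239\right) = -6888 + \left(1632 - 16239\right) = -6888 - 14607 = -21495$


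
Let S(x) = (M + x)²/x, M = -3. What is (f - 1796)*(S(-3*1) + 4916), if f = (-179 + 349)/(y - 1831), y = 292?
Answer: -13555705456/1539 ≈ -8.8081e+6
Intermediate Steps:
f = -170/1539 (f = (-179 + 349)/(292 - 1831) = 170/(-1539) = 170*(-1/1539) = -170/1539 ≈ -0.11046)
S(x) = (-3 + x)²/x
(f - 1796)*(S(-3*1) + 4916) = (-170/1539 - 1796)*((-3 - 3*1)²/((-3*1)) + 4916) = -2764214*((-3 - 3)²/(-3) + 4916)/1539 = -2764214*(-⅓*(-6)² + 4916)/1539 = -2764214*(-⅓*36 + 4916)/1539 = -2764214*(-12 + 4916)/1539 = -2764214/1539*4904 = -13555705456/1539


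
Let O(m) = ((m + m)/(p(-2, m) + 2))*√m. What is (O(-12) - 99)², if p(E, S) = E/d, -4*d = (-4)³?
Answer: 195873/25 + 25344*I*√3/5 ≈ 7834.9 + 8779.4*I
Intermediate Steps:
d = 16 (d = -¼*(-4)³ = -¼*(-64) = 16)
p(E, S) = E/16
O(m) = 16*m^(3/2)/15 (O(m) = ((m + m)/((1/16)*(-2) + 2))*√m = ((2*m)/(-⅛ + 2))*√m = ((2*m)/(15/8))*√m = ((2*m)*(8/15))*√m = (16*m/15)*√m = 16*m^(3/2)/15)
(O(-12) - 99)² = (16*(-12)^(3/2)/15 - 99)² = (16*(-24*I*√3)/15 - 99)² = (-128*I*√3/5 - 99)² = (-99 - 128*I*√3/5)²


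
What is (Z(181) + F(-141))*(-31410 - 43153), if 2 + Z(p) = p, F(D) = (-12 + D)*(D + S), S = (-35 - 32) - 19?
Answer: -2602994330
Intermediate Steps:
S = -86 (S = -67 - 19 = -86)
F(D) = (-86 + D)*(-12 + D) (F(D) = (-12 + D)*(D - 86) = (-12 + D)*(-86 + D) = (-86 + D)*(-12 + D))
Z(p) = -2 + p
(Z(181) + F(-141))*(-31410 - 43153) = ((-2 + 181) + (1032 + (-141)² - 98*(-141)))*(-31410 - 43153) = (179 + (1032 + 19881 + 13818))*(-74563) = (179 + 34731)*(-74563) = 34910*(-74563) = -2602994330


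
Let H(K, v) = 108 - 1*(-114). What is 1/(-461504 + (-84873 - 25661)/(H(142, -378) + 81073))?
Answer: -81295/37518078214 ≈ -2.1668e-6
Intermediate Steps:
H(K, v) = 222 (H(K, v) = 108 + 114 = 222)
1/(-461504 + (-84873 - 25661)/(H(142, -378) + 81073)) = 1/(-461504 + (-84873 - 25661)/(222 + 81073)) = 1/(-461504 - 110534/81295) = 1/(-37518078214/81295) = -81295/37518078214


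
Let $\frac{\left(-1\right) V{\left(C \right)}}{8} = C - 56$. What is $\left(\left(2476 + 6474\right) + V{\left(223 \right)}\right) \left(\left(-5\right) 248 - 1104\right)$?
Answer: $-17847216$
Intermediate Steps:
$V{\left(C \right)} = 448 - 8 C$ ($V{\left(C \right)} = - 8 \left(C - 56\right) = - 8 \left(-56 + C\right) = 448 - 8 C$)
$\left(\left(2476 + 6474\right) + V{\left(223 \right)}\right) \left(\left(-5\right) 248 - 1104\right) = \left(\left(2476 + 6474\right) + \left(448 - 1784\right)\right) \left(\left(-5\right) 248 - 1104\right) = \left(8950 + \left(448 - 1784\right)\right) \left(-1240 - 1104\right) = \left(8950 - 1336\right) \left(-2344\right) = 7614 \left(-2344\right) = -17847216$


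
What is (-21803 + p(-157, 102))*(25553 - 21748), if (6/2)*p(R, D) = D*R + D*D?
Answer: -90075765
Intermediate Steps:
p(R, D) = D**2/3 + D*R/3 (p(R, D) = (D*R + D*D)/3 = (D*R + D**2)/3 = (D**2 + D*R)/3 = D**2/3 + D*R/3)
(-21803 + p(-157, 102))*(25553 - 21748) = (-21803 + (1/3)*102*(102 - 157))*(25553 - 21748) = (-21803 + (1/3)*102*(-55))*3805 = (-21803 - 1870)*3805 = -23673*3805 = -90075765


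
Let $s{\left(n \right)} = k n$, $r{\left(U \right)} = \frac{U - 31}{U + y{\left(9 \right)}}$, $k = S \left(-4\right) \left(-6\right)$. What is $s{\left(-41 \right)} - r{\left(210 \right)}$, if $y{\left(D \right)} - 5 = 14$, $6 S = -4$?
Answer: $\frac{150045}{229} \approx 655.22$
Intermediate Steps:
$S = - \frac{2}{3}$ ($S = \frac{1}{6} \left(-4\right) = - \frac{2}{3} \approx -0.66667$)
$y{\left(D \right)} = 19$ ($y{\left(D \right)} = 5 + 14 = 19$)
$k = -16$ ($k = \left(- \frac{2}{3}\right) \left(-4\right) \left(-6\right) = \frac{8}{3} \left(-6\right) = -16$)
$r{\left(U \right)} = \frac{-31 + U}{19 + U}$ ($r{\left(U \right)} = \frac{U - 31}{U + 19} = \frac{-31 + U}{19 + U}$)
$s{\left(n \right)} = - 16 n$
$s{\left(-41 \right)} - r{\left(210 \right)} = \left(-16\right) \left(-41\right) - \frac{-31 + 210}{19 + 210} = 656 - \frac{1}{229} \cdot 179 = 656 - \frac{179}{229} = \frac{150045}{229}$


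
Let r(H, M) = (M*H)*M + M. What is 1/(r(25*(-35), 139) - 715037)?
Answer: -1/17620773 ≈ -5.6751e-8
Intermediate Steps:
r(H, M) = M + H*M² (r(H, M) = (H*M)*M + M = H*M² + M = M + H*M²)
1/(r(25*(-35), 139) - 715037) = 1/(139*(1 + (25*(-35))*139) - 715037) = 1/(139*(1 - 875*139) - 715037) = 1/(139*(1 - 121625) - 715037) = 1/(139*(-121624) - 715037) = 1/(-16905736 - 715037) = 1/(-17620773) = -1/17620773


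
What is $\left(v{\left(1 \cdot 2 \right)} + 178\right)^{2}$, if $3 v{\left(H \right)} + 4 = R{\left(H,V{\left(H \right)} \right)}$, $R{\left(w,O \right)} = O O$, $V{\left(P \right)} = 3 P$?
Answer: $\frac{320356}{9} \approx 35595.0$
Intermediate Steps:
$R{\left(w,O \right)} = O^{2}$
$v{\left(H \right)} = - \frac{4}{3} + 3 H^{2}$ ($v{\left(H \right)} = - \frac{4}{3} + \frac{\left(3 H\right)^{2}}{3} = - \frac{4}{3} + \frac{9 H^{2}}{3} = - \frac{4}{3} + 3 H^{2}$)
$\left(v{\left(1 \cdot 2 \right)} + 178\right)^{2} = \left(\left(- \frac{4}{3} + 3 \left(1 \cdot 2\right)^{2}\right) + 178\right)^{2} = \left(\left(- \frac{4}{3} + 3 \cdot 2^{2}\right) + 178\right)^{2} = \left(\left(- \frac{4}{3} + 3 \cdot 4\right) + 178\right)^{2} = \left(\left(- \frac{4}{3} + 12\right) + 178\right)^{2} = \left(\frac{32}{3} + 178\right)^{2} = \left(\frac{566}{3}\right)^{2} = \frac{320356}{9}$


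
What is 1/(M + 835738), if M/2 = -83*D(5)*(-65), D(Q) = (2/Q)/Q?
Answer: 5/4183006 ≈ 1.1953e-6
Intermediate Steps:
D(Q) = 2/Q²
M = 4316/5 (M = 2*(-166/5²*(-65)) = 2*(-166/25*(-65)) = 2*(2158/5) = 4316/5 ≈ 863.20)
1/(M + 835738) = 1/(4316/5 + 835738) = 1/(4183006/5) = 5/4183006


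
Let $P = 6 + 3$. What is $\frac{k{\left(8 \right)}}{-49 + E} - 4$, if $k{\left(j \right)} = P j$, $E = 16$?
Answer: $- \frac{68}{11} \approx -6.1818$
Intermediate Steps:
$P = 9$
$k{\left(j \right)} = 9 j$
$\frac{k{\left(8 \right)}}{-49 + E} - 4 = \frac{9 \cdot 8}{-49 + 16} - 4 = \frac{72}{-33} + \left(-14 + 10\right) = 72 \left(- \frac{1}{33}\right) - 4 = - \frac{24}{11} - 4 = - \frac{68}{11}$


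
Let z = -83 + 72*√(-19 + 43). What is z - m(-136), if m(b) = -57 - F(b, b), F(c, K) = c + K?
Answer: -298 + 144*√6 ≈ 54.727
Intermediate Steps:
F(c, K) = K + c
m(b) = -57 - 2*b (m(b) = -57 - (b + b) = -57 - 2*b)
z = -83 + 144*√6 (z = -83 + 72*√24 = -83 + 72*(2*√6) = -83 + 144*√6 ≈ 269.73)
z - m(-136) = (-83 + 144*√6) - (-57 - 2*(-136)) = (-83 + 144*√6) - (-57 + 272) = (-83 + 144*√6) - 1*215 = (-83 + 144*√6) - 215 = -298 + 144*√6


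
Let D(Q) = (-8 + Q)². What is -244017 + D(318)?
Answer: -147917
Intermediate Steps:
-244017 + D(318) = -244017 + (-8 + 318)² = -244017 + 310² = -244017 + 96100 = -147917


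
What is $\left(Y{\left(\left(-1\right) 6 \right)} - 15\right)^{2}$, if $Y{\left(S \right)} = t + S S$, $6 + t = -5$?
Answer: $100$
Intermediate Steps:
$t = -11$ ($t = -6 - 5 = -11$)
$Y{\left(S \right)} = -11 + S^{2}$ ($Y{\left(S \right)} = -11 + S S = -11 + S^{2}$)
$\left(Y{\left(\left(-1\right) 6 \right)} - 15\right)^{2} = \left(\left(-11 + \left(\left(-1\right) 6\right)^{2}\right) - 15\right)^{2} = \left(\left(-11 + \left(-6\right)^{2}\right) - 15\right)^{2} = \left(\left(-11 + 36\right) - 15\right)^{2} = \left(25 - 15\right)^{2} = 10^{2} = 100$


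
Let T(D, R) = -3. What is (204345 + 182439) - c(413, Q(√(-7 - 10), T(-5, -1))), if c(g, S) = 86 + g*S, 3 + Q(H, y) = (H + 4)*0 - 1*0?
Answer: 387937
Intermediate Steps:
Q(H, y) = -3 (Q(H, y) = -3 + ((H + 4)*0 - 1*0) = -3 + ((4 + H)*0 + 0) = -3 + (0 + 0) = -3 + 0 = -3)
c(g, S) = 86 + S*g
(204345 + 182439) - c(413, Q(√(-7 - 10), T(-5, -1))) = (204345 + 182439) - (86 - 3*413) = 386784 - (86 - 1239) = 386784 - 1*(-1153) = 386784 + 1153 = 387937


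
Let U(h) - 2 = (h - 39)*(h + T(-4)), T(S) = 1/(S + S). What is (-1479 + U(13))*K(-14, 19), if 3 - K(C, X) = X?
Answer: 28988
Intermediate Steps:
T(S) = 1/(2*S)
K(C, X) = 3 - X
U(h) = 2 + (-39 + h)*(-⅛ + h) (U(h) = 2 + (h - 39)*(h + (½)/(-4)) = 2 + (-39 + h)*(h + (½)*(-¼)) = 2 + (-39 + h)*(h - ⅛) = 2 + (-39 + h)*(-⅛ + h))
(-1479 + U(13))*K(-14, 19) = (-1479 + (55/8 + 13² - 313/8*13))*(3 - 1*19) = (-1479 + (55/8 + 169 - 4069/8))*(3 - 19) = (-1479 - 1331/4)*(-16) = -7247/4*(-16) = 28988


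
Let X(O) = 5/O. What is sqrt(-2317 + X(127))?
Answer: I*sqrt(37370258)/127 ≈ 48.135*I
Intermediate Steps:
sqrt(-2317 + X(127)) = sqrt(-2317 + 5/127) = sqrt(-294254/127) = I*sqrt(37370258)/127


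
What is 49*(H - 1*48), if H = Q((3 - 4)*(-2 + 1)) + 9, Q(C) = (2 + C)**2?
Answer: -1470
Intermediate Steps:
H = 18 (H = (2 + (3 - 4)*(-2 + 1))**2 + 9 = (2 - 1*(-1))**2 + 9 = (2 + 1)**2 + 9 = 3**2 + 9 = 9 + 9 = 18)
49*(H - 1*48) = 49*(18 - 1*48) = 49*(18 - 48) = 49*(-30) = -1470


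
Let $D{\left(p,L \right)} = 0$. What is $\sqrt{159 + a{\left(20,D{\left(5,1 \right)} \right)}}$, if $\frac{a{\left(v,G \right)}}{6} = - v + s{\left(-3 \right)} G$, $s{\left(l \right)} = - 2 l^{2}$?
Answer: $\sqrt{39} \approx 6.245$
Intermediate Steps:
$a{\left(v,G \right)} = - 108 G - 6 v$ ($a{\left(v,G \right)} = 6 \left(- v + - 2 \left(-3\right)^{2} G\right) = 6 \left(- v + \left(-2\right) 9 G\right) = 6 \left(- v - 18 G\right) = - 108 G - 6 v$)
$\sqrt{159 + a{\left(20,D{\left(5,1 \right)} \right)}} = \sqrt{159 - 120} = \sqrt{39}$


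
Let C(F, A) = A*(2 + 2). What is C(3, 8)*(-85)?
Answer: -2720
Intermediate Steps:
C(F, A) = 4*A (C(F, A) = A*4 = 4*A)
C(3, 8)*(-85) = (4*8)*(-85) = 32*(-85) = -2720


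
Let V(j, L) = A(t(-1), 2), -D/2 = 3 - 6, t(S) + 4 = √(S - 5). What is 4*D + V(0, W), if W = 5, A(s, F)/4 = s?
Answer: 8 + 4*I*√6 ≈ 8.0 + 9.798*I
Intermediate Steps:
t(S) = -4 + √(-5 + S) (t(S) = -4 + √(S - 5) = -4 + √(-5 + S))
A(s, F) = 4*s
D = 6 (D = -2*(3 - 6) = -2*(-3) = 6)
V(j, L) = -16 + 4*I*√6 (V(j, L) = 4*(-4 + √(-5 - 1)) = 4*(-4 + √(-6)) = 4*(-4 + I*√6) = -16 + 4*I*√6)
4*D + V(0, W) = 4*6 + (-16 + 4*I*√6) = 24 + (-16 + 4*I*√6) = 8 + 4*I*√6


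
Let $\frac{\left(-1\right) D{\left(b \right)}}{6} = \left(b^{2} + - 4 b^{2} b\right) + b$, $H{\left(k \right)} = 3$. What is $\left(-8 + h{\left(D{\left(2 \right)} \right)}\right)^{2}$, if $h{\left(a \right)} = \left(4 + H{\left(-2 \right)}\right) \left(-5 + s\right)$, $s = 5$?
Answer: $64$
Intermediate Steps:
$D{\left(b \right)} = - 6 b - 6 b^{2} + 24 b^{3}$ ($D{\left(b \right)} = - 6 \left(\left(b^{2} + - 4 b^{2} b\right) + b\right) = - 6 \left(\left(b^{2} - 4 b^{3}\right) + b\right) = - 6 \left(b + b^{2} - 4 b^{3}\right) = - 6 b - 6 b^{2} + 24 b^{3}$)
$h{\left(a \right)} = 0$ ($h{\left(a \right)} = \left(4 + 3\right) \left(-5 + 5\right) = 7 \cdot 0 = 0$)
$\left(-8 + h{\left(D{\left(2 \right)} \right)}\right)^{2} = \left(-8 + 0\right)^{2} = \left(-8\right)^{2} = 64$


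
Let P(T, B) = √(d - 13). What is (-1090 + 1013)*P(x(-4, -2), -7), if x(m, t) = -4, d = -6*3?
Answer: -77*I*√31 ≈ -428.72*I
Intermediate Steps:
d = -18
P(T, B) = I*√31 (P(T, B) = √(-18 - 13) = √(-31) = I*√31)
(-1090 + 1013)*P(x(-4, -2), -7) = (-1090 + 1013)*(I*√31) = -77*I*√31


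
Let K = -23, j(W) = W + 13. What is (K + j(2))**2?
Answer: 64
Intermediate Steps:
j(W) = 13 + W
(K + j(2))**2 = (-23 + (13 + 2))**2 = (-23 + 15)**2 = (-8)**2 = 64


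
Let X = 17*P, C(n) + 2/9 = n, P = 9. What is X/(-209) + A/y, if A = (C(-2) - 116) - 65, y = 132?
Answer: -47855/22572 ≈ -2.1201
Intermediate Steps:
C(n) = -2/9 + n
X = 153 (X = 17*9 = 153)
A = -1649/9 (A = ((-2/9 - 2) - 116) - 65 = (-20/9 - 116) - 65 = -1064/9 - 65 = -1649/9 ≈ -183.22)
X/(-209) + A/y = 153/(-209) - 1649/9/132 = 153*(-1/209) - 1649/9*1/132 = -153/209 - 1649/1188 = -47855/22572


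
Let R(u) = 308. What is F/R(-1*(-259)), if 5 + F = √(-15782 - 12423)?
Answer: -5/308 + I*√28205/308 ≈ -0.016234 + 0.54527*I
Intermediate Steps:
F = -5 + I*√28205 (F = -5 + √(-15782 - 12423) = -5 + √(-28205) = -5 + I*√28205 ≈ -5.0 + 167.94*I)
F/R(-1*(-259)) = (-5 + I*√28205)/308 = (-5 + I*√28205)*(1/308) = -5/308 + I*√28205/308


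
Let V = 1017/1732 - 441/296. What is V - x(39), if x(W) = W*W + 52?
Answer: -201723959/128168 ≈ -1573.9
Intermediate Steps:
V = -115695/128168 (V = 1017*(1/1732) - 441*1/296 = 1017/1732 - 441/296 = -115695/128168 ≈ -0.90268)
x(W) = 52 + W² (x(W) = W² + 52 = 52 + W²)
V - x(39) = -115695/128168 - (52 + 39²) = -115695/128168 - (52 + 1521) = -115695/128168 - 1*1573 = -115695/128168 - 1573 = -201723959/128168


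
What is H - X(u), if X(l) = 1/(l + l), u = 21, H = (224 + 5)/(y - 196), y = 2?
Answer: -2453/2037 ≈ -1.2042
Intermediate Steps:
H = -229/194 (H = (224 + 5)/(2 - 196) = 229/(-194) = 229*(-1/194) = -229/194 ≈ -1.1804)
X(l) = 1/(2*l)
H - X(u) = -229/194 - 1/(2*21) = -229/194 - 1*1/42 = -229/194 - 1/42 = -2453/2037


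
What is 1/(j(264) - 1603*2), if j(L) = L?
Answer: -1/2942 ≈ -0.00033990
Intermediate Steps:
1/(j(264) - 1603*2) = 1/(264 - 1603*2) = 1/(264 - 3206) = 1/(-2942) = -1/2942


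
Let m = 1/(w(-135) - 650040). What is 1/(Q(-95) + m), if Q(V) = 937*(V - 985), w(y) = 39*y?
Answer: -655305/663142447801 ≈ -9.8818e-7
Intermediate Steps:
m = -1/655305 (m = 1/(39*(-135) - 650040) = 1/(-5265 - 650040) = 1/(-655305) = -1/655305 ≈ -1.5260e-6)
Q(V) = -922945 + 937*V (Q(V) = 937*(-985 + V) = -922945 + 937*V)
1/(Q(-95) + m) = 1/((-922945 + 937*(-95)) - 1/655305) = 1/((-922945 - 89015) - 1/655305) = 1/(-1011960 - 1/655305) = 1/(-663142447801/655305) = -655305/663142447801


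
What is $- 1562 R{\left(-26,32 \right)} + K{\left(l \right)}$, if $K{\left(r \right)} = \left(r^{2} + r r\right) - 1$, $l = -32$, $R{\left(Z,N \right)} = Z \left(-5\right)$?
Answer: $-201013$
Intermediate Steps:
$R{\left(Z,N \right)} = - 5 Z$
$K{\left(r \right)} = -1 + 2 r^{2}$ ($K{\left(r \right)} = \left(r^{2} + r^{2}\right) - 1 = 2 r^{2} - 1 = -1 + 2 r^{2}$)
$- 1562 R{\left(-26,32 \right)} + K{\left(l \right)} = - 1562 \left(\left(-5\right) \left(-26\right)\right) - \left(1 - 2 \left(-32\right)^{2}\right) = \left(-1562\right) 130 + \left(-1 + 2 \cdot 1024\right) = -203060 + \left(-1 + 2048\right) = -203060 + 2047 = -201013$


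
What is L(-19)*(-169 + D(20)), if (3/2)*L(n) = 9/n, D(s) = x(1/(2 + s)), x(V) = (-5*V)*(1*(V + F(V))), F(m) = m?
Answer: 122709/2299 ≈ 53.375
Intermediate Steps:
x(V) = -10*V**2 (x(V) = (-5*V)*(1*(V + V)) = (-5*V)*(1*(2*V)) = (-5*V)*(2*V) = -10*V**2)
D(s) = -10/(2 + s)**2
L(n) = 6/n (L(n) = 2*(9/n)/3 = 6/n)
L(-19)*(-169 + D(20)) = (6/(-19))*(-169 - 10/(2 + 20)**2) = (6*(-1/19))*(-169 - 10/22**2) = -6*(-169 - 10*1/484)/19 = -6*(-169 - 5/242)/19 = -6/19*(-40903/242) = 122709/2299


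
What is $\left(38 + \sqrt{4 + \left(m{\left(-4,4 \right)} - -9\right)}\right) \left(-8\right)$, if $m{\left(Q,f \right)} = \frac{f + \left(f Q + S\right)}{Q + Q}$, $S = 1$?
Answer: $-304 - 2 \sqrt{230} \approx -334.33$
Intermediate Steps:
$m{\left(Q,f \right)} = \frac{1 + f + Q f}{2 Q}$ ($m{\left(Q,f \right)} = \frac{f + \left(f Q + 1\right)}{Q + Q} = \frac{f + \left(Q f + 1\right)}{2 Q} = \left(f + \left(1 + Q f\right)\right) \frac{1}{2 Q} = \left(1 + f + Q f\right) \frac{1}{2 Q} = \frac{1 + f + Q f}{2 Q}$)
$\left(38 + \sqrt{4 + \left(m{\left(-4,4 \right)} - -9\right)}\right) \left(-8\right) = \left(38 + \sqrt{4 + \left(\frac{1 + 4 - 16}{2 \left(-4\right)} - -9\right)}\right) \left(-8\right) = \left(38 + \sqrt{4 + \left(\frac{1}{2} \left(- \frac{1}{4}\right) \left(1 + 4 - 16\right) + 9\right)}\right) \left(-8\right) = \left(38 + \sqrt{4 + \left(\frac{1}{2} \left(- \frac{1}{4}\right) \left(-11\right) + 9\right)}\right) \left(-8\right) = \left(38 + \sqrt{4 + \left(\frac{11}{8} + 9\right)}\right) \left(-8\right) = \left(38 + \sqrt{4 + \frac{83}{8}}\right) \left(-8\right) = \left(38 + \sqrt{\frac{115}{8}}\right) \left(-8\right) = \left(38 + \frac{\sqrt{230}}{4}\right) \left(-8\right) = -304 - 2 \sqrt{230}$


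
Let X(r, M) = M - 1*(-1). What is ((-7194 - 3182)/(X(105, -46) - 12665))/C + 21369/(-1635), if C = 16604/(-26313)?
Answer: -5900047576/410768135 ≈ -14.363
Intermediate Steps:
X(r, M) = 1 + M (X(r, M) = M + 1 = 1 + M)
C = -2372/3759 (C = 16604*(-1/26313) = -2372/3759 ≈ -0.63102)
((-7194 - 3182)/(X(105, -46) - 12665))/C + 21369/(-1635) = ((-7194 - 3182)/((1 - 46) - 12665))/(-2372/3759) + 21369/(-1635) = -10376/(-45 - 12665)*(-3759/2372) + 21369*(-1/1635) = -10376/(-12710)*(-3759/2372) - 7123/545 = -10376*(-1/12710)*(-3759/2372) - 7123/545 = (5188/6355)*(-3759/2372) - 7123/545 = -4875423/3768515 - 7123/545 = -5900047576/410768135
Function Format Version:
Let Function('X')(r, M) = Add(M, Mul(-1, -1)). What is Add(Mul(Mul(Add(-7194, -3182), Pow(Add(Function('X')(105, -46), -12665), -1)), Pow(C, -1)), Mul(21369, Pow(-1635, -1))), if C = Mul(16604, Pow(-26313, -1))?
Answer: Rational(-5900047576, 410768135) ≈ -14.363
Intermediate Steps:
Function('X')(r, M) = Add(1, M) (Function('X')(r, M) = Add(M, 1) = Add(1, M))
C = Rational(-2372, 3759) (C = Mul(16604, Rational(-1, 26313)) = Rational(-2372, 3759) ≈ -0.63102)
Add(Mul(Mul(Add(-7194, -3182), Pow(Add(Function('X')(105, -46), -12665), -1)), Pow(C, -1)), Mul(21369, Pow(-1635, -1))) = Add(Mul(Mul(Add(-7194, -3182), Pow(Add(Add(1, -46), -12665), -1)), Pow(Rational(-2372, 3759), -1)), Mul(21369, Pow(-1635, -1))) = Add(Mul(Mul(-10376, Pow(Add(-45, -12665), -1)), Rational(-3759, 2372)), Mul(21369, Rational(-1, 1635))) = Add(Mul(Mul(-10376, Pow(-12710, -1)), Rational(-3759, 2372)), Rational(-7123, 545)) = Add(Mul(Mul(-10376, Rational(-1, 12710)), Rational(-3759, 2372)), Rational(-7123, 545)) = Add(Mul(Rational(5188, 6355), Rational(-3759, 2372)), Rational(-7123, 545)) = Add(Rational(-4875423, 3768515), Rational(-7123, 545)) = Rational(-5900047576, 410768135)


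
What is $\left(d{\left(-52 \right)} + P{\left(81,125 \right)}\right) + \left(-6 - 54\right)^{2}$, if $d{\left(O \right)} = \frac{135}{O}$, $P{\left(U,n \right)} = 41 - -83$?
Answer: $\frac{193513}{52} \approx 3721.4$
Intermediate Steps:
$P{\left(U,n \right)} = 124$ ($P{\left(U,n \right)} = 41 + 83 = 124$)
$\left(d{\left(-52 \right)} + P{\left(81,125 \right)}\right) + \left(-6 - 54\right)^{2} = \left(\frac{135}{-52} + 124\right) + \left(-6 - 54\right)^{2} = \left(135 \left(- \frac{1}{52}\right) + 124\right) + \left(-60\right)^{2} = \left(- \frac{135}{52} + 124\right) + 3600 = \frac{6313}{52} + 3600 = \frac{193513}{52}$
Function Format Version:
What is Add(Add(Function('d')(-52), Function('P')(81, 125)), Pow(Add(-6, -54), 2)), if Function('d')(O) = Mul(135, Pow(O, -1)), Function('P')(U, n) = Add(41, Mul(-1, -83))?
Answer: Rational(193513, 52) ≈ 3721.4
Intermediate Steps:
Function('P')(U, n) = 124 (Function('P')(U, n) = Add(41, 83) = 124)
Add(Add(Function('d')(-52), Function('P')(81, 125)), Pow(Add(-6, -54), 2)) = Add(Add(Mul(135, Pow(-52, -1)), 124), Pow(Add(-6, -54), 2)) = Add(Add(Mul(135, Rational(-1, 52)), 124), Pow(-60, 2)) = Add(Add(Rational(-135, 52), 124), 3600) = Add(Rational(6313, 52), 3600) = Rational(193513, 52)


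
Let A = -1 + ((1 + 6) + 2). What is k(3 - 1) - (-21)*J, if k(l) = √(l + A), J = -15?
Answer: -315 + √10 ≈ -311.84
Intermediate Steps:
A = 8 (A = -1 + (7 + 2) = -1 + 9 = 8)
k(l) = √(8 + l) (k(l) = √(l + 8) = √(8 + l))
k(3 - 1) - (-21)*J = √(8 + (3 - 1)) - (-21)*(-15) = √(8 + 2) - 21*15 = √10 - 315 = -315 + √10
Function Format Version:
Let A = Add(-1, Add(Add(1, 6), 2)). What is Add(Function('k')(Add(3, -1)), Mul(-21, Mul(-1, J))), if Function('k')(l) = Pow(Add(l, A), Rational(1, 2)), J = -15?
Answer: Add(-315, Pow(10, Rational(1, 2))) ≈ -311.84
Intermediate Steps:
A = 8 (A = Add(-1, Add(7, 2)) = Add(-1, 9) = 8)
Function('k')(l) = Pow(Add(8, l), Rational(1, 2)) (Function('k')(l) = Pow(Add(l, 8), Rational(1, 2)) = Pow(Add(8, l), Rational(1, 2)))
Add(Function('k')(Add(3, -1)), Mul(-21, Mul(-1, J))) = Add(Pow(Add(8, Add(3, -1)), Rational(1, 2)), Mul(-21, Mul(-1, -15))) = Add(Pow(Add(8, 2), Rational(1, 2)), Mul(-21, 15)) = Add(Pow(10, Rational(1, 2)), -315) = Add(-315, Pow(10, Rational(1, 2)))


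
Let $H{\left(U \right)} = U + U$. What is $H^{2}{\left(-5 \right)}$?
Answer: $100$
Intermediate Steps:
$H{\left(U \right)} = 2 U$
$H^{2}{\left(-5 \right)} = \left(2 \left(-5\right)\right)^{2} = \left(-10\right)^{2} = 100$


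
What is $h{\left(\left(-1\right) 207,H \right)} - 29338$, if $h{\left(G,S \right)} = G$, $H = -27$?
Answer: $-29545$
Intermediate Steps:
$h{\left(\left(-1\right) 207,H \right)} - 29338 = \left(-1\right) 207 - 29338 = -207 - 29338 = -29545$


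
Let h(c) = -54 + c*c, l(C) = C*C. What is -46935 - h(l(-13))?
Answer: -75442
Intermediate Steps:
l(C) = C**2
h(c) = -54 + c**2
-46935 - h(l(-13)) = -46935 - (-54 + ((-13)**2)**2) = -46935 - (-54 + 169**2) = -46935 - (-54 + 28561) = -46935 - 1*28507 = -46935 - 28507 = -75442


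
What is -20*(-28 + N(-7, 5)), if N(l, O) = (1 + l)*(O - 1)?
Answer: 1040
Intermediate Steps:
N(l, O) = (1 + l)*(-1 + O)
-20*(-28 + N(-7, 5)) = -20*(-28 + (-1 + 5 - 1*(-7) + 5*(-7))) = -20*(-28 + (-1 + 5 + 7 - 35)) = -20*(-28 - 24) = -20*(-52) = 1040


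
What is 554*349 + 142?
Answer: 193488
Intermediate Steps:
554*349 + 142 = 193346 + 142 = 193488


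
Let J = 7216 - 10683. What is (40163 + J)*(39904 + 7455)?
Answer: 1737885864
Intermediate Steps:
J = -3467
(40163 + J)*(39904 + 7455) = (40163 - 3467)*(39904 + 7455) = 36696*47359 = 1737885864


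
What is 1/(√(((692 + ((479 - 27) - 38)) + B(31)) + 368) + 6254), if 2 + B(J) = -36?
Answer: 3127/19555540 - √359/19555540 ≈ 0.00015893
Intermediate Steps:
B(J) = -38 (B(J) = -2 - 36 = -38)
1/(√(((692 + ((479 - 27) - 38)) + B(31)) + 368) + 6254) = 1/(√(((692 + ((479 - 27) - 38)) - 38) + 368) + 6254) = 1/(√(((692 + (452 - 38)) - 38) + 368) + 6254) = 1/(√(((692 + 414) - 38) + 368) + 6254) = 1/(√((1106 - 38) + 368) + 6254) = 1/(√(1068 + 368) + 6254) = 1/(√1436 + 6254) = 1/(2*√359 + 6254) = 1/(6254 + 2*√359)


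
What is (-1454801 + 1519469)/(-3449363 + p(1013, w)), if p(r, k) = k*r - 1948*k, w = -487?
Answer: -10778/499003 ≈ -0.021599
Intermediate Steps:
p(r, k) = -1948*k + k*r
(-1454801 + 1519469)/(-3449363 + p(1013, w)) = (-1454801 + 1519469)/(-3449363 - 487*(-1948 + 1013)) = 64668/(-3449363 - 487*(-935)) = 64668/(-3449363 + 455345) = 64668/(-2994018) = 64668*(-1/2994018) = -10778/499003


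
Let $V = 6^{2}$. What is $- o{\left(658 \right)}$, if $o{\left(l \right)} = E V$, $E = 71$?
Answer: $-2556$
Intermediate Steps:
$V = 36$
$o{\left(l \right)} = 2556$ ($o{\left(l \right)} = 71 \cdot 36 = 2556$)
$- o{\left(658 \right)} = \left(-1\right) 2556 = -2556$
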